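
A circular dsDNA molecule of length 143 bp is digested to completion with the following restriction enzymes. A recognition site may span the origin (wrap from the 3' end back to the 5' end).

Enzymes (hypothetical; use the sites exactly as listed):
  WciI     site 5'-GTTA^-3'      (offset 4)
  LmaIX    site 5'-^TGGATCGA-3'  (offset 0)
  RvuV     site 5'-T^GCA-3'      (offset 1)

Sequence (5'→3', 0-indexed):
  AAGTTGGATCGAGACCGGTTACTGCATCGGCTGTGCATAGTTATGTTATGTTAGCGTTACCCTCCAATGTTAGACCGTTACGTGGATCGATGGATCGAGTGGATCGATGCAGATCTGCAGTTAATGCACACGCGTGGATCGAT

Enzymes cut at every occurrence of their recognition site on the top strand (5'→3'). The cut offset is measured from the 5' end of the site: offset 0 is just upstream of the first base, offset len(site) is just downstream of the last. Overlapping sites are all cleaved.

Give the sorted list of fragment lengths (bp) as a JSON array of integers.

[2,2,2,5,5,6,7,8,8,8,9,9,9,9,11,13,13,17]

Site scan:
  WciI (GTTA, off=4): starts [17, 39, 44, 49, 55, 68, 76, 119] → cuts [21, 43, 48, 53, 59, 72, 80, 123]
  LmaIX (TGGATCGA, off=0): starts [4, 82, 90, 99, 134] → cuts [4, 82, 90, 99, 134]
  RvuV (TGCA, off=1): starts [22, 33, 107, 115, 124] → cuts [23, 34, 108, 116, 125]

All cut coordinates (distinct, sorted): [4, 21, 23, 34, 43, 48, 53, 59, 72, 80, 82, 90, 99, 108, 116, 123, 125, 134]

Fragment lengths:
  4→21: 17 bp
  21→23: 2 bp
  23→34: 11 bp
  34→43: 9 bp
  43→48: 5 bp
  48→53: 5 bp
  53→59: 6 bp
  59→72: 13 bp
  72→80: 8 bp
  80→82: 2 bp
  82→90: 8 bp
  90→99: 9 bp
  99→108: 9 bp
  108→116: 8 bp
  116→123: 7 bp
  123→125: 2 bp
  125→134: 9 bp
  134→4 (wrap): 143-134+4 = 13 bp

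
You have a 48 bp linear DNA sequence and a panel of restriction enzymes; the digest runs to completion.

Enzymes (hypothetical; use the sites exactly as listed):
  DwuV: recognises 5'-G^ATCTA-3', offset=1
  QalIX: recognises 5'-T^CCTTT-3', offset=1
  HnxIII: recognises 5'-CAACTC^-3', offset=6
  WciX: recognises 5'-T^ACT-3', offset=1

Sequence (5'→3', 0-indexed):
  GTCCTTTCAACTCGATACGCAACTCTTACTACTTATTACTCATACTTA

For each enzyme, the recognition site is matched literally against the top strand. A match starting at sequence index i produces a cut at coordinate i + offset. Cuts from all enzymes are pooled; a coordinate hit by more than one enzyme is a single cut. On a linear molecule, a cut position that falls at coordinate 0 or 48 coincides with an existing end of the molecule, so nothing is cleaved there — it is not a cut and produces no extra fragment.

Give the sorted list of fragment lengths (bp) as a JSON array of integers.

Scan for sites:
  DwuV (GATCTA, off=1): no sites
  QalIX TCCTTT/1: at [1] ⇒ [2]
  HnxIII CAACTC/6: at [7, 19] ⇒ [13, 25]
  WciX TACT/1: at [26, 29, 36, 42] ⇒ [27, 30, 37, 43]

Pooled cuts: [2, 13, 25, 27, 30, 37, 43]

Fragments:
  [0,2): 2 bp
  [2,13): 11 bp
  [13,25): 12 bp
  [25,27): 2 bp
  [27,30): 3 bp
  [30,37): 7 bp
  [37,43): 6 bp
  [43,48): 5 bp

[2,2,3,5,6,7,11,12]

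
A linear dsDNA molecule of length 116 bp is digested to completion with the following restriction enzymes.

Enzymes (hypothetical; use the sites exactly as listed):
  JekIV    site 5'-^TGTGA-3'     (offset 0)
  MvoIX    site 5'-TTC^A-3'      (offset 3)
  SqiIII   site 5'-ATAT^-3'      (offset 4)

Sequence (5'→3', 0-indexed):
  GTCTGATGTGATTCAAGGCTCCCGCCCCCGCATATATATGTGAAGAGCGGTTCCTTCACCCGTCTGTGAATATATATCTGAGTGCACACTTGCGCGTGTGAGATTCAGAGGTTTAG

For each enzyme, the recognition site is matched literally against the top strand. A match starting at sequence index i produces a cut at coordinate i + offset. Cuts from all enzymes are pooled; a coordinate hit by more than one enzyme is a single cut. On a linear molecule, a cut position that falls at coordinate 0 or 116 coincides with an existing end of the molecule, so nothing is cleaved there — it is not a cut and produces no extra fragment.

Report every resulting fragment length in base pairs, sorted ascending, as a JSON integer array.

[1,1,2,2,2,6,7,8,9,10,10,18,19,21]

Scan for sites:
  JekIV (TGTGA, off=0): starts [6, 38, 64, 96] → cuts [6, 38, 64, 96]
  MvoIX (TTCA, off=3): starts [11, 54, 103] → cuts [14, 57, 106]
  SqiIII (ATAT, off=4): starts [31, 33, 35, 69, 71, 73] → cuts [35, 37, 39, 73, 75, 77]

Pooled cuts: [6, 14, 35, 37, 38, 39, 57, 64, 73, 75, 77, 96, 106]

Fragments:
  [0,6): 6 bp
  [6,14): 8 bp
  [14,35): 21 bp
  [35,37): 2 bp
  [37,38): 1 bp
  [38,39): 1 bp
  [39,57): 18 bp
  [57,64): 7 bp
  [64,73): 9 bp
  [73,75): 2 bp
  [75,77): 2 bp
  [77,96): 19 bp
  [96,106): 10 bp
  [106,116): 10 bp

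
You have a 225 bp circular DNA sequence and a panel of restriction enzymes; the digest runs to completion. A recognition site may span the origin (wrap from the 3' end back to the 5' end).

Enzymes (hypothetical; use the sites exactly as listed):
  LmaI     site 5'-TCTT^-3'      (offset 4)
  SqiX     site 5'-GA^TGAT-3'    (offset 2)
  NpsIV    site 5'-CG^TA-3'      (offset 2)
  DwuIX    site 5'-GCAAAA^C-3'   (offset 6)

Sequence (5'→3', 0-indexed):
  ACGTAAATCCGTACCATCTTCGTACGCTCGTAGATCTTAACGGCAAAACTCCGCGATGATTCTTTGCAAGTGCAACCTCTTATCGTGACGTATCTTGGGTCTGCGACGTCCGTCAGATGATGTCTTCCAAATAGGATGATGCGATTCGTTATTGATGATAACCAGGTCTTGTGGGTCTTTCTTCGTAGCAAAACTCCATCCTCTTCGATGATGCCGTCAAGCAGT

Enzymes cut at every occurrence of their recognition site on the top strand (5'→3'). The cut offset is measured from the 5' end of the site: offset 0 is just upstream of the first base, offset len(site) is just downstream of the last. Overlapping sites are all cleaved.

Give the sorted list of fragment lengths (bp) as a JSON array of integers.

[2,2,3,4,6,8,8,8,8,8,8,9,9,9,9,10,10,12,15,17,19,20,21]

Per-enzyme occurrences:
  LmaI TCTT/4: at [16, 34, 60, 77, 92, 122, 166, 175, 179, 201] ⇒ [20, 38, 64, 81, 96, 126, 170, 179, 183, 205]
  SqiX GATGAT/2: at [54, 115, 134, 153, 206] ⇒ [56, 117, 136, 155, 208]
  NpsIV CGTA/2: at [1, 9, 20, 28, 88, 183] ⇒ [3, 11, 22, 30, 90, 185]
  DwuIX GCAAAAC/6: at [42, 187] ⇒ [48, 193]

All cut coordinates (distinct, sorted): [3, 11, 20, 22, 30, 38, 48, 56, 64, 81, 90, 96, 117, 126, 136, 155, 170, 179, 183, 185, 193, 205, 208]

Fragments:
  3→11: 8 bp
  11→20: 9 bp
  20→22: 2 bp
  22→30: 8 bp
  30→38: 8 bp
  38→48: 10 bp
  48→56: 8 bp
  56→64: 8 bp
  64→81: 17 bp
  81→90: 9 bp
  90→96: 6 bp
  96→117: 21 bp
  117→126: 9 bp
  126→136: 10 bp
  136→155: 19 bp
  155→170: 15 bp
  170→179: 9 bp
  179→183: 4 bp
  183→185: 2 bp
  185→193: 8 bp
  193→205: 12 bp
  205→208: 3 bp
  208→3 (wrap): 225-208+3 = 20 bp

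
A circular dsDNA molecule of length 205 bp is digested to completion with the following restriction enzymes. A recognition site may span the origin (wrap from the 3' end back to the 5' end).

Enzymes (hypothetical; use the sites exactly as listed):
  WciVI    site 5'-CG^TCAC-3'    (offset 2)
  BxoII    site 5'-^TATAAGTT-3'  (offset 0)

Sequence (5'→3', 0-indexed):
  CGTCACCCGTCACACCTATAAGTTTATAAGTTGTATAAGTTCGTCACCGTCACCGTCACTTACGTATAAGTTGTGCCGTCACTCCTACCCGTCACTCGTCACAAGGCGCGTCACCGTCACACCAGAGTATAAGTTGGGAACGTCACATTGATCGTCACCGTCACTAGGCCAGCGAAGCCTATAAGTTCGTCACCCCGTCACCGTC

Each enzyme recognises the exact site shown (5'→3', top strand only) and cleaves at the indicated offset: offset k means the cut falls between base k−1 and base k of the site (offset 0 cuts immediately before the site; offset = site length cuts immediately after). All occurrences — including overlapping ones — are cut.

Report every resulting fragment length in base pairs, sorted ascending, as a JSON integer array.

[6,6,6,6,7,7,7,8,8,9,9,10,10,10,11,12,12,13,14,15,19]

Site scan:
  WciVI (CGTCAC, off=2): starts [0, 7, 41, 47, 53, 76, 89, 96, 108, 114, 140, 152, 158, 187, 195] → cuts [2, 9, 43, 49, 55, 78, 91, 98, 110, 116, 142, 154, 160, 189, 197]
  BxoII (TATAAGTT, off=0): starts [16, 24, 33, 64, 127, 179] → cuts [16, 24, 33, 64, 127, 179]

All cut coordinates (distinct, sorted): [2, 9, 16, 24, 33, 43, 49, 55, 64, 78, 91, 98, 110, 116, 127, 142, 154, 160, 179, 189, 197]

Fragment lengths:
  2→9: 7 bp
  9→16: 7 bp
  16→24: 8 bp
  24→33: 9 bp
  33→43: 10 bp
  43→49: 6 bp
  49→55: 6 bp
  55→64: 9 bp
  64→78: 14 bp
  78→91: 13 bp
  91→98: 7 bp
  98→110: 12 bp
  110→116: 6 bp
  116→127: 11 bp
  127→142: 15 bp
  142→154: 12 bp
  154→160: 6 bp
  160→179: 19 bp
  179→189: 10 bp
  189→197: 8 bp
  197→2 (wrap): 205-197+2 = 10 bp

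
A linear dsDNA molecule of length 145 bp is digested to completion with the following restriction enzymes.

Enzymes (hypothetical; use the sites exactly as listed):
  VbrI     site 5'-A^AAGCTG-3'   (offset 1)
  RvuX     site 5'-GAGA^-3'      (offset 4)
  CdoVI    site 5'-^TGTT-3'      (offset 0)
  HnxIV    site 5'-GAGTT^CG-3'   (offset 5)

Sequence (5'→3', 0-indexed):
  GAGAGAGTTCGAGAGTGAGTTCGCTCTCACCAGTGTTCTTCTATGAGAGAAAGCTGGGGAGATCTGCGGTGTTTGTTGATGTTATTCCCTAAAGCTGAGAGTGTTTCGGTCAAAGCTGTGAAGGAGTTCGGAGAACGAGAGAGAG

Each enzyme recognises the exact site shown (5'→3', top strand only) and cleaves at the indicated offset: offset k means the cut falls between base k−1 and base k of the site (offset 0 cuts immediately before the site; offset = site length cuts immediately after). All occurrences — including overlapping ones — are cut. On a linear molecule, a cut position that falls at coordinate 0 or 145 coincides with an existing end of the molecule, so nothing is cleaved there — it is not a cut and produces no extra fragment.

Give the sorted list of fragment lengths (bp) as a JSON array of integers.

Per-enzyme occurrences:
  VbrI AAAGCTG/1: at [49, 90, 111] ⇒ [50, 91, 112]
  RvuX GAGA/4: at [0, 2, 10, 44, 46, 58, 96, 130, 136, 138, 140] ⇒ [4, 6, 14, 48, 50, 62, 100, 134, 140, 142, 144]
  CdoVI TGTT/0: at [33, 69, 73, 79, 101] ⇒ [33, 69, 73, 79, 101]
  HnxIV GAGTTCG/5: at [4, 16, 123] ⇒ [9, 21, 128]

All cut coordinates (distinct, sorted): [4, 6, 9, 14, 21, 33, 48, 50, 62, 69, 73, 79, 91, 100, 101, 112, 128, 134, 140, 142, 144]

Fragments:
  [0,4): 4 bp
  [4,6): 2 bp
  [6,9): 3 bp
  [9,14): 5 bp
  [14,21): 7 bp
  [21,33): 12 bp
  [33,48): 15 bp
  [48,50): 2 bp
  [50,62): 12 bp
  [62,69): 7 bp
  [69,73): 4 bp
  [73,79): 6 bp
  [79,91): 12 bp
  [91,100): 9 bp
  [100,101): 1 bp
  [101,112): 11 bp
  [112,128): 16 bp
  [128,134): 6 bp
  [134,140): 6 bp
  [140,142): 2 bp
  [142,144): 2 bp
  [144,145): 1 bp

[1,1,2,2,2,2,3,4,4,5,6,6,6,7,7,9,11,12,12,12,15,16]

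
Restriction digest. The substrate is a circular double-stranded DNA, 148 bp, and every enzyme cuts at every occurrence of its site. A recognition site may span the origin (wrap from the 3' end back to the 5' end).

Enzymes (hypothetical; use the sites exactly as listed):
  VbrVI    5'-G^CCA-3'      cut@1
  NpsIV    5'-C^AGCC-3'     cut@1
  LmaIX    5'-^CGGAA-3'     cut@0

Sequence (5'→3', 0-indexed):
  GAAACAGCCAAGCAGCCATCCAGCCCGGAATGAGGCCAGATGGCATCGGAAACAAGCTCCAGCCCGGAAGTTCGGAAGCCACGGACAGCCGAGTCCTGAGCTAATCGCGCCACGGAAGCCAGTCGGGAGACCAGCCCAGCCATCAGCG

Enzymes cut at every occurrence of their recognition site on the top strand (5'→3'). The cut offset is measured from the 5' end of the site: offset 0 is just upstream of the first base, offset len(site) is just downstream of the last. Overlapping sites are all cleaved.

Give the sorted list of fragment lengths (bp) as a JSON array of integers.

[2,2,2,3,4,4,5,6,6,6,6,7,7,8,8,10,11,14,14,23]

Site scan:
  VbrVI GCCA/1: at [6, 14, 34, 77, 108, 117, 138] ⇒ [7, 15, 35, 78, 109, 118, 139]
  NpsIV CAGCC/1: at [4, 12, 20, 59, 85, 131, 136] ⇒ [5, 13, 21, 60, 86, 132, 137]
  LmaIX CGGAA/0: at [25, 46, 64, 72, 112, 146] ⇒ [25, 46, 64, 72, 112, 146]

Pooled cuts: [5, 7, 13, 15, 21, 25, 35, 46, 60, 64, 72, 78, 86, 109, 112, 118, 132, 137, 139, 146]

Fragment lengths:
  5→7: 2 bp
  7→13: 6 bp
  13→15: 2 bp
  15→21: 6 bp
  21→25: 4 bp
  25→35: 10 bp
  35→46: 11 bp
  46→60: 14 bp
  60→64: 4 bp
  64→72: 8 bp
  72→78: 6 bp
  78→86: 8 bp
  86→109: 23 bp
  109→112: 3 bp
  112→118: 6 bp
  118→132: 14 bp
  132→137: 5 bp
  137→139: 2 bp
  139→146: 7 bp
  146→5 (wrap): 148-146+5 = 7 bp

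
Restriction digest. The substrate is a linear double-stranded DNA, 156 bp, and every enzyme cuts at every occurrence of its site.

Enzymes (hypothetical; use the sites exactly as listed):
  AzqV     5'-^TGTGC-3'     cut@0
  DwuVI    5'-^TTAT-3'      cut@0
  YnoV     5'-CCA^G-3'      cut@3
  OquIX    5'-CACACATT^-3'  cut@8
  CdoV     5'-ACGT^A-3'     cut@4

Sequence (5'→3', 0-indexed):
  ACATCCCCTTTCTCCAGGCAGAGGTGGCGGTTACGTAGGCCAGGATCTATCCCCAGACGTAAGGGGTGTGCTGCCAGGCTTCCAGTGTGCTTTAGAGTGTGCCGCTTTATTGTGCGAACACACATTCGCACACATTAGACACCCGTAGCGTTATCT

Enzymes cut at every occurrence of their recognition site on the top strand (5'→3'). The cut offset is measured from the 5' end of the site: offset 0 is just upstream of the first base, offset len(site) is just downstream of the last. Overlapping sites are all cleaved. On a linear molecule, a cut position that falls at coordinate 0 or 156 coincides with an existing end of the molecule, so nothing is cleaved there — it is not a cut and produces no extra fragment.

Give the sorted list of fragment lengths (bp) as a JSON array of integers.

Site scan:
  AzqV (TGTGC, off=0): starts [66, 85, 97, 110] → cuts [66, 85, 97, 110]
  DwuVI (TTAT, off=0): starts [106, 150] → cuts [106, 150]
  YnoV (CCAG, off=3): starts [13, 39, 52, 73, 81] → cuts [16, 42, 55, 76, 84]
  OquIX (CACACATT, off=8): starts [118, 128] → cuts [126, 136]
  CdoV (ACGTA, off=4): starts [32, 56] → cuts [36, 60]

Pooled cuts: [16, 36, 42, 55, 60, 66, 76, 84, 85, 97, 106, 110, 126, 136, 150]

Fragments:
  [0,16): 16 bp
  [16,36): 20 bp
  [36,42): 6 bp
  [42,55): 13 bp
  [55,60): 5 bp
  [60,66): 6 bp
  [66,76): 10 bp
  [76,84): 8 bp
  [84,85): 1 bp
  [85,97): 12 bp
  [97,106): 9 bp
  [106,110): 4 bp
  [110,126): 16 bp
  [126,136): 10 bp
  [136,150): 14 bp
  [150,156): 6 bp

[1,4,5,6,6,6,8,9,10,10,12,13,14,16,16,20]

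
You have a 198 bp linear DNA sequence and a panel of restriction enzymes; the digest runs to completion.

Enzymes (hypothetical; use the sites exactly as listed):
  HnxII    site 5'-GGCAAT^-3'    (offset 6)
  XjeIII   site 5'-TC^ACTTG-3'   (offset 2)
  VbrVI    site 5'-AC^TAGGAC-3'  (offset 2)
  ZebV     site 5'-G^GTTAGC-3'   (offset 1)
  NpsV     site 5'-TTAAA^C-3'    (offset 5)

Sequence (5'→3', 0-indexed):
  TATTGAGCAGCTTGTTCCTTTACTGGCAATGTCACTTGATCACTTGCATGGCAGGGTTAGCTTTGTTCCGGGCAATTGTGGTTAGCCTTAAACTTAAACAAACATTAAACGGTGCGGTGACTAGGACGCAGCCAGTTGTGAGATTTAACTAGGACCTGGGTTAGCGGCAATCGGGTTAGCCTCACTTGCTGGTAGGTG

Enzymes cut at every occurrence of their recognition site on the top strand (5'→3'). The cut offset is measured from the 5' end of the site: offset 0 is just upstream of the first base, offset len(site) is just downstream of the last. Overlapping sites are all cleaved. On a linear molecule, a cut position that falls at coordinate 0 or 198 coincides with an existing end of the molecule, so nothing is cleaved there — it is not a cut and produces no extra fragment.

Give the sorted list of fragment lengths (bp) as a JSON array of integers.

Site scan:
  HnxII GGCAAT/6: at [24, 70, 165] ⇒ [30, 76, 171]
  XjeIII TCACTTG/2: at [31, 39, 181] ⇒ [33, 41, 183]
  VbrVI ACTAGGAC/2: at [119, 147] ⇒ [121, 149]
  ZebV GGTTAGC/1: at [54, 79, 158, 173] ⇒ [55, 80, 159, 174]
  NpsV TTAAAC/5: at [87, 93, 104] ⇒ [92, 98, 109]

Pooled cuts: [30, 33, 41, 55, 76, 80, 92, 98, 109, 121, 149, 159, 171, 174, 183]

Fragment lengths:
  [0,30): 30 bp
  [30,33): 3 bp
  [33,41): 8 bp
  [41,55): 14 bp
  [55,76): 21 bp
  [76,80): 4 bp
  [80,92): 12 bp
  [92,98): 6 bp
  [98,109): 11 bp
  [109,121): 12 bp
  [121,149): 28 bp
  [149,159): 10 bp
  [159,171): 12 bp
  [171,174): 3 bp
  [174,183): 9 bp
  [183,198): 15 bp

[3,3,4,6,8,9,10,11,12,12,12,14,15,21,28,30]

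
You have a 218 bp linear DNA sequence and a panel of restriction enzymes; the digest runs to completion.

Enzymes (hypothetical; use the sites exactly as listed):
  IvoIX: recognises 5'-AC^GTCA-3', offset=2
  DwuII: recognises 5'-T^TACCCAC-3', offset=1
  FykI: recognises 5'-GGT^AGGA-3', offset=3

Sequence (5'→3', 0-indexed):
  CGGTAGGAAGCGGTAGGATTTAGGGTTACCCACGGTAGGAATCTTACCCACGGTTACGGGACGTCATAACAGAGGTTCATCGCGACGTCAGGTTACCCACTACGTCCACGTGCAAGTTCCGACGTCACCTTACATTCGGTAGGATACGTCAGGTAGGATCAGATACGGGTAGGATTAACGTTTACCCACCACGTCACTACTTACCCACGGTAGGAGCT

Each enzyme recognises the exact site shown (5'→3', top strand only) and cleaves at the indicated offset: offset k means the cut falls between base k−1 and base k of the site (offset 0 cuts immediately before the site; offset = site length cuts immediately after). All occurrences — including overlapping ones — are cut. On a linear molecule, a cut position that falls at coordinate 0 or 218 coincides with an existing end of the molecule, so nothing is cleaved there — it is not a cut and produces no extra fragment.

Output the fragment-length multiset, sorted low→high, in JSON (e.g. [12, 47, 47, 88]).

[4,7,7,7,7,8,9,10,10,10,10,12,12,16,17,18,24,30]

Scan for sites:
  IvoIX (ACGTCA, off=2): starts [60, 84, 121, 145, 190] → cuts [62, 86, 123, 147, 192]
  DwuII (TTACCCAC, off=1): starts [25, 43, 92, 181, 200] → cuts [26, 44, 93, 182, 201]
  FykI (GGTAGGA, off=3): starts [1, 11, 33, 137, 151, 167, 208] → cuts [4, 14, 36, 140, 154, 170, 211]

Pooled cuts: [4, 14, 26, 36, 44, 62, 86, 93, 123, 140, 147, 154, 170, 182, 192, 201, 211]

Fragment lengths:
  [0,4): 4 bp
  [4,14): 10 bp
  [14,26): 12 bp
  [26,36): 10 bp
  [36,44): 8 bp
  [44,62): 18 bp
  [62,86): 24 bp
  [86,93): 7 bp
  [93,123): 30 bp
  [123,140): 17 bp
  [140,147): 7 bp
  [147,154): 7 bp
  [154,170): 16 bp
  [170,182): 12 bp
  [182,192): 10 bp
  [192,201): 9 bp
  [201,211): 10 bp
  [211,218): 7 bp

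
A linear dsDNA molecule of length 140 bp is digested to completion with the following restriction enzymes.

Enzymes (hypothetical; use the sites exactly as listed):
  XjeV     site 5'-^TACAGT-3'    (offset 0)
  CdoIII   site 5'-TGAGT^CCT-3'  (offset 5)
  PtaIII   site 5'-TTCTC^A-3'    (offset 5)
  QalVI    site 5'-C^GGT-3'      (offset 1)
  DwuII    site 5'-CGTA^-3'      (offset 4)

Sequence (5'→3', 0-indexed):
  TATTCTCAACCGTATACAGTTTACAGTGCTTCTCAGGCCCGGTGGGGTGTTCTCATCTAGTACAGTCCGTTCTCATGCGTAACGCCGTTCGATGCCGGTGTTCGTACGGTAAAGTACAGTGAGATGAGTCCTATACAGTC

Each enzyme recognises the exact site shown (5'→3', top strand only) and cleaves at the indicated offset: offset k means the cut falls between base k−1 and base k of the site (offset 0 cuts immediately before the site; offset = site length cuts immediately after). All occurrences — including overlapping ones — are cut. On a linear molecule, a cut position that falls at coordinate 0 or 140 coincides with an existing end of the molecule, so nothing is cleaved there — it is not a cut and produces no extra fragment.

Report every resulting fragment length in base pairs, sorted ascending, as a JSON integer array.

[1,4,6,6,7,7,7,7,7,7,10,13,14,14,15,15]

Scan for sites:
  XjeV (TACAGT, off=0): starts [14, 21, 60, 114, 133] → cuts [14, 21, 60, 114, 133]
  CdoIII (TGAGTCCT, off=5): starts [124] → cuts [129]
  PtaIII (TTCTCA, off=5): starts [2, 29, 49, 69] → cuts [7, 34, 54, 74]
  QalVI (CGGT, off=1): starts [39, 95, 106] → cuts [40, 96, 107]
  DwuII (CGTA, off=4): starts [10, 77, 102] → cuts [14, 81, 106]

All cut coordinates (distinct, sorted): [7, 14, 21, 34, 40, 54, 60, 74, 81, 96, 106, 107, 114, 129, 133]

Fragments:
  [0,7): 7 bp
  [7,14): 7 bp
  [14,21): 7 bp
  [21,34): 13 bp
  [34,40): 6 bp
  [40,54): 14 bp
  [54,60): 6 bp
  [60,74): 14 bp
  [74,81): 7 bp
  [81,96): 15 bp
  [96,106): 10 bp
  [106,107): 1 bp
  [107,114): 7 bp
  [114,129): 15 bp
  [129,133): 4 bp
  [133,140): 7 bp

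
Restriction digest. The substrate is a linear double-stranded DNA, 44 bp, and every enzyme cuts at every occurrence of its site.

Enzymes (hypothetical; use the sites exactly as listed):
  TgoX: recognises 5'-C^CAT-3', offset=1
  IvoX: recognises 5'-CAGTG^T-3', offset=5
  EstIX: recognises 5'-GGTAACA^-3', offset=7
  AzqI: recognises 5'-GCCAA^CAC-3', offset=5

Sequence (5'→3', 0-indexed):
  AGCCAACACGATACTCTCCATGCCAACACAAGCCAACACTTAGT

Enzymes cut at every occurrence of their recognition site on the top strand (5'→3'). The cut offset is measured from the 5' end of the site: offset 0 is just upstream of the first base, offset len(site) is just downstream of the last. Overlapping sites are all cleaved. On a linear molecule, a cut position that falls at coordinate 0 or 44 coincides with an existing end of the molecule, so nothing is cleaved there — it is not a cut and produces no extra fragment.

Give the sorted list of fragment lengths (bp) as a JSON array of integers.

Scan for sites:
  TgoX CCAT/1: at [17] ⇒ [18]
  IvoX (CAGTGT, off=5): no sites
  EstIX (GGTAACA, off=7): no sites
  AzqI GCCAACAC/5: at [1, 21, 31] ⇒ [6, 26, 36]

Pooled cuts: [6, 18, 26, 36]

Fragment lengths:
  [0,6): 6 bp
  [6,18): 12 bp
  [18,26): 8 bp
  [26,36): 10 bp
  [36,44): 8 bp

[6,8,8,10,12]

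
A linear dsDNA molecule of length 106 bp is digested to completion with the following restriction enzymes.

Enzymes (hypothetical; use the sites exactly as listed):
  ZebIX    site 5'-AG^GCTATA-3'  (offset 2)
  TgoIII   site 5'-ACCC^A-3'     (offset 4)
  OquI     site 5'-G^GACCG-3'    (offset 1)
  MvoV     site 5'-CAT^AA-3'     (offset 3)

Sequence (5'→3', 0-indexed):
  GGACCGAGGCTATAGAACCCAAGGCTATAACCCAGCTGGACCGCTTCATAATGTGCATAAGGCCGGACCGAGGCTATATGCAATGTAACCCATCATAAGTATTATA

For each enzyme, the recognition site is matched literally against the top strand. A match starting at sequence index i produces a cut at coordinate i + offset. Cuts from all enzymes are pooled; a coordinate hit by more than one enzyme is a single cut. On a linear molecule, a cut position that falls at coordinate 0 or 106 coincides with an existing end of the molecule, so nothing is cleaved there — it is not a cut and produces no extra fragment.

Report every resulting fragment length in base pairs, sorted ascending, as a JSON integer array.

Scan for sites:
  ZebIX AGGCTATA/2: at [6, 21, 70] ⇒ [8, 23, 72]
  TgoIII ACCCA/4: at [16, 29, 87] ⇒ [20, 33, 91]
  OquI GGACCG/1: at [0, 37, 64] ⇒ [1, 38, 65]
  MvoV CATAA/3: at [46, 55, 93] ⇒ [49, 58, 96]

Pooled cuts: [1, 8, 20, 23, 33, 38, 49, 58, 65, 72, 91, 96]

Fragments:
  [0,1): 1 bp
  [1,8): 7 bp
  [8,20): 12 bp
  [20,23): 3 bp
  [23,33): 10 bp
  [33,38): 5 bp
  [38,49): 11 bp
  [49,58): 9 bp
  [58,65): 7 bp
  [65,72): 7 bp
  [72,91): 19 bp
  [91,96): 5 bp
  [96,106): 10 bp

[1,3,5,5,7,7,7,9,10,10,11,12,19]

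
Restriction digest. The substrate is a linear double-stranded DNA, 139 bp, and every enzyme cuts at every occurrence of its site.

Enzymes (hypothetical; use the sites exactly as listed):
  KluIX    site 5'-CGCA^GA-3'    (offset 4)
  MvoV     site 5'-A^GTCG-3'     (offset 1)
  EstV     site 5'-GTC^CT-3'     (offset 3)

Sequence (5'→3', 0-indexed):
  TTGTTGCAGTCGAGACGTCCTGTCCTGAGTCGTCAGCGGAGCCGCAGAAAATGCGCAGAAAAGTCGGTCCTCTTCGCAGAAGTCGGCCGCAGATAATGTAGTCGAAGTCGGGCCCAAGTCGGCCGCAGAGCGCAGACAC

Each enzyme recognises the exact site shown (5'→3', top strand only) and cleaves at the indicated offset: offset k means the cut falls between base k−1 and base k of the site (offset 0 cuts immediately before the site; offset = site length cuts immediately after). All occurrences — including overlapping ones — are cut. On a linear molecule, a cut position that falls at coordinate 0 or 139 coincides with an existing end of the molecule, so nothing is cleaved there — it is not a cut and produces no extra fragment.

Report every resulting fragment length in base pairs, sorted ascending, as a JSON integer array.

[3,4,5,5,5,6,7,7,8,9,9,10,10,11,11,11,18]

Site scan:
  KluIX (CGCAGA, off=4): starts [42, 53, 74, 87, 123, 130] → cuts [46, 57, 78, 91, 127, 134]
  MvoV (AGTCG, off=1): starts [7, 27, 61, 80, 99, 105, 116] → cuts [8, 28, 62, 81, 100, 106, 117]
  EstV (GTCCT, off=3): starts [16, 21, 66] → cuts [19, 24, 69]

Pooled cuts: [8, 19, 24, 28, 46, 57, 62, 69, 78, 81, 91, 100, 106, 117, 127, 134]

Fragments:
  [0,8): 8 bp
  [8,19): 11 bp
  [19,24): 5 bp
  [24,28): 4 bp
  [28,46): 18 bp
  [46,57): 11 bp
  [57,62): 5 bp
  [62,69): 7 bp
  [69,78): 9 bp
  [78,81): 3 bp
  [81,91): 10 bp
  [91,100): 9 bp
  [100,106): 6 bp
  [106,117): 11 bp
  [117,127): 10 bp
  [127,134): 7 bp
  [134,139): 5 bp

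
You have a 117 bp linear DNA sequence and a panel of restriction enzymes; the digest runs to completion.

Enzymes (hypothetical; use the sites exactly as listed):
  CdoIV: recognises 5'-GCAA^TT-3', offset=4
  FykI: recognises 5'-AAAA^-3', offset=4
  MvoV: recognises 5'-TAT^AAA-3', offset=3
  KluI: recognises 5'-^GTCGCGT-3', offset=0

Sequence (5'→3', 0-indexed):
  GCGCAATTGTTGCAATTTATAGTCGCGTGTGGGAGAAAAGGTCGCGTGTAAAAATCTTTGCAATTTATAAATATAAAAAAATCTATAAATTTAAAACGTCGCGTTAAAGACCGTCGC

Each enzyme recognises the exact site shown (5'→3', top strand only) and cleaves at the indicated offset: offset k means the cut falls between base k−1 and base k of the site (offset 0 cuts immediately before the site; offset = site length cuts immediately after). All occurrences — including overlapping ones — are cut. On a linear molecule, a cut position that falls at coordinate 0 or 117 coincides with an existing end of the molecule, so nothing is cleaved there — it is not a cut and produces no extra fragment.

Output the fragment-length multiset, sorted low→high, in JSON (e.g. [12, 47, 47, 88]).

[1,1,1,1,1,1,4,5,5,6,6,6,9,9,10,13,18,20]

Site scan:
  CdoIV GCAATT/4: at [2, 11, 59] ⇒ [6, 15, 63]
  FykI AAAA/4: at [35, 49, 50, 74, 75, 76, 77, 92] ⇒ [39, 53, 54, 78, 79, 80, 81, 96]
  MvoV TATAAA/3: at [65, 71, 83] ⇒ [68, 74, 86]
  KluI GTCGCGT/0: at [21, 40, 97] ⇒ [21, 40, 97]

All cut coordinates (distinct, sorted): [6, 15, 21, 39, 40, 53, 54, 63, 68, 74, 78, 79, 80, 81, 86, 96, 97]

Fragments:
  [0,6): 6 bp
  [6,15): 9 bp
  [15,21): 6 bp
  [21,39): 18 bp
  [39,40): 1 bp
  [40,53): 13 bp
  [53,54): 1 bp
  [54,63): 9 bp
  [63,68): 5 bp
  [68,74): 6 bp
  [74,78): 4 bp
  [78,79): 1 bp
  [79,80): 1 bp
  [80,81): 1 bp
  [81,86): 5 bp
  [86,96): 10 bp
  [96,97): 1 bp
  [97,117): 20 bp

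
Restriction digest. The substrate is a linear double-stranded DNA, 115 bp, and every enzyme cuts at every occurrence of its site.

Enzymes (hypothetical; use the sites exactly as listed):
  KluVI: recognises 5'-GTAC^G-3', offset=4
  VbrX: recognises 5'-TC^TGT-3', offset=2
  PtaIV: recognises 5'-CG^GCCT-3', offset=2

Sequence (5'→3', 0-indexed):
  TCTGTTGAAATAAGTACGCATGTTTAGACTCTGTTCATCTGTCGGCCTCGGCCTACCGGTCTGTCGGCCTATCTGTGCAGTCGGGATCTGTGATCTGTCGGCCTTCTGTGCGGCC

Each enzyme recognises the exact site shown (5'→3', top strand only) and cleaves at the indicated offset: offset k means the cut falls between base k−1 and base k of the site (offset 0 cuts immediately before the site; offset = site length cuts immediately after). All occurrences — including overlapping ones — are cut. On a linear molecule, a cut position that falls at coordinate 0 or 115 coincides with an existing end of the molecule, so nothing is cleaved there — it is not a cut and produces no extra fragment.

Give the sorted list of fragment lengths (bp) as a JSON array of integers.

[2,5,5,5,6,6,7,7,8,9,11,14,15,15]

Site scan:
  KluVI GTACG/4: at [13] ⇒ [17]
  VbrX TCTGT/2: at [0, 29, 37, 59, 71, 86, 93, 104] ⇒ [2, 31, 39, 61, 73, 88, 95, 106]
  PtaIV CGGCCT/2: at [42, 48, 64, 98] ⇒ [44, 50, 66, 100]

All cut coordinates (distinct, sorted): [2, 17, 31, 39, 44, 50, 61, 66, 73, 88, 95, 100, 106]

Fragments:
  [0,2): 2 bp
  [2,17): 15 bp
  [17,31): 14 bp
  [31,39): 8 bp
  [39,44): 5 bp
  [44,50): 6 bp
  [50,61): 11 bp
  [61,66): 5 bp
  [66,73): 7 bp
  [73,88): 15 bp
  [88,95): 7 bp
  [95,100): 5 bp
  [100,106): 6 bp
  [106,115): 9 bp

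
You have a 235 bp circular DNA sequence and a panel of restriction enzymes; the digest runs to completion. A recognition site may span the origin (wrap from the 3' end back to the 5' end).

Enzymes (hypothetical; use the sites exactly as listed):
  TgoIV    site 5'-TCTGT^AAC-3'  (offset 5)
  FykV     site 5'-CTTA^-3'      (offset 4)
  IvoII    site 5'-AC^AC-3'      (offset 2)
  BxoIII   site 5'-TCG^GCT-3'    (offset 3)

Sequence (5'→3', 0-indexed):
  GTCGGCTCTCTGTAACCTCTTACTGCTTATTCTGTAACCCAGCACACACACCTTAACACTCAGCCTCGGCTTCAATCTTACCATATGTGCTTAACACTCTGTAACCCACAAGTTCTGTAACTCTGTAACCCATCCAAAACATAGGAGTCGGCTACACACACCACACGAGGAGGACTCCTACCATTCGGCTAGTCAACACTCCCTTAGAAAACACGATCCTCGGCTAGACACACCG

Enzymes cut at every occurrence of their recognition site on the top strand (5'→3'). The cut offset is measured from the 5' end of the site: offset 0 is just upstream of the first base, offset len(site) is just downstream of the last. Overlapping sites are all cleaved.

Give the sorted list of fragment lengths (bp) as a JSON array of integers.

Site scan:
  TgoIV (TCTGTAAC, off=5): starts [8, 30, 97, 113, 121] → cuts [13, 35, 102, 118, 126]
  FykV (CTTA, off=4): starts [18, 25, 51, 76, 89, 202] → cuts [22, 29, 55, 80, 93, 206]
  IvoII (ACAC, off=2): starts [43, 45, 47, 55, 93, 153, 155, 157, 162, 195, 210, 227, 229] → cuts [45, 47, 49, 57, 95, 155, 157, 159, 164, 197, 212, 229, 231]
  BxoIII (TCGGCT, off=3): starts [1, 65, 147, 184, 219] → cuts [4, 68, 150, 187, 222]

All cut coordinates (distinct, sorted): [4, 13, 22, 29, 35, 45, 47, 49, 55, 57, 68, 80, 93, 95, 102, 118, 126, 150, 155, 157, 159, 164, 187, 197, 206, 212, 222, 229, 231]

Fragments:
  4→13: 9 bp
  13→22: 9 bp
  22→29: 7 bp
  29→35: 6 bp
  35→45: 10 bp
  45→47: 2 bp
  47→49: 2 bp
  49→55: 6 bp
  55→57: 2 bp
  57→68: 11 bp
  68→80: 12 bp
  80→93: 13 bp
  93→95: 2 bp
  95→102: 7 bp
  102→118: 16 bp
  118→126: 8 bp
  126→150: 24 bp
  150→155: 5 bp
  155→157: 2 bp
  157→159: 2 bp
  159→164: 5 bp
  164→187: 23 bp
  187→197: 10 bp
  197→206: 9 bp
  206→212: 6 bp
  212→222: 10 bp
  222→229: 7 bp
  229→231: 2 bp
  231→4 (wrap): 235-231+4 = 8 bp

[2,2,2,2,2,2,2,5,5,6,6,6,7,7,7,8,8,9,9,9,10,10,10,11,12,13,16,23,24]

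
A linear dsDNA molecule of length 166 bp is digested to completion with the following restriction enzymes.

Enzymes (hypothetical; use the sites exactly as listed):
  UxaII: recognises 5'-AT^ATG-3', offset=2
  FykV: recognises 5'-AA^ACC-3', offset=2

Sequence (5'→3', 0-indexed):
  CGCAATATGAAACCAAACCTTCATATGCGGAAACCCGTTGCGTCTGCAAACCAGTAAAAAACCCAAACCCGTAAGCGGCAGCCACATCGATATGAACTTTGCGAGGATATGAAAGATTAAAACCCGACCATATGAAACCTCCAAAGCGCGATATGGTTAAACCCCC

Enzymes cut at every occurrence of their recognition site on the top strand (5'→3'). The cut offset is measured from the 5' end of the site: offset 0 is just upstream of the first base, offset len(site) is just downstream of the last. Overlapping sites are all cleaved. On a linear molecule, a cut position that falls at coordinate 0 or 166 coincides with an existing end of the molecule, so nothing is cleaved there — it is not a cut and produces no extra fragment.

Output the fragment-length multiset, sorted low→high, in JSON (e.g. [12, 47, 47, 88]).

[5,5,5,6,6,6,8,8,8,10,11,13,16,17,17,25]

Site scan:
  UxaII ATATG/2: at [4, 22, 89, 106, 129, 150] ⇒ [6, 24, 91, 108, 131, 152]
  FykV AAACC/2: at [9, 14, 30, 47, 58, 64, 119, 134, 158] ⇒ [11, 16, 32, 49, 60, 66, 121, 136, 160]

All cut coordinates (distinct, sorted): [6, 11, 16, 24, 32, 49, 60, 66, 91, 108, 121, 131, 136, 152, 160]

Fragments:
  [0,6): 6 bp
  [6,11): 5 bp
  [11,16): 5 bp
  [16,24): 8 bp
  [24,32): 8 bp
  [32,49): 17 bp
  [49,60): 11 bp
  [60,66): 6 bp
  [66,91): 25 bp
  [91,108): 17 bp
  [108,121): 13 bp
  [121,131): 10 bp
  [131,136): 5 bp
  [136,152): 16 bp
  [152,160): 8 bp
  [160,166): 6 bp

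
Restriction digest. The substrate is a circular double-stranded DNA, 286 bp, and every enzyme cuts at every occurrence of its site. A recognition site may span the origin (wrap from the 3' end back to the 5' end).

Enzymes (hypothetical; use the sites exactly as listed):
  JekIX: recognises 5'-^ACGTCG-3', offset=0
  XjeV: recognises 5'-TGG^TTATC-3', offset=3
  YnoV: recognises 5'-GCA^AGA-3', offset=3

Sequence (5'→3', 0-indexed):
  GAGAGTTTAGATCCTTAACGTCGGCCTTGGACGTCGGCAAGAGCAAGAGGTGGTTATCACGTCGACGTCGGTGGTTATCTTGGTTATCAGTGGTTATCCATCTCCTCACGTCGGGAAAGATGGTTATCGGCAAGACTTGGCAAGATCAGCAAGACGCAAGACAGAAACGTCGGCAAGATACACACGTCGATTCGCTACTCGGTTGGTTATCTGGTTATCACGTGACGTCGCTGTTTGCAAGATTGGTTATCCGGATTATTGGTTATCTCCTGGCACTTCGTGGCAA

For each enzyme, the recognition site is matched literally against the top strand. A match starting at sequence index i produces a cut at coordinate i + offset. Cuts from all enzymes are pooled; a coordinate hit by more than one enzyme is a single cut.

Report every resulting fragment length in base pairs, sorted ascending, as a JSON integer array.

[5,6,6,7,7,8,8,8,8,9,9,9,9,9,10,10,10,10,13,14,15,16,16,18,23,23]

Per-enzyme occurrences:
  JekIX (ACGTCG, off=0): starts [17, 30, 58, 64, 107, 166, 183, 224] → cuts [17, 30, 58, 64, 107, 166, 183, 224]
  XjeV (TGGTTATC, off=3): starts [50, 71, 80, 90, 120, 203, 211, 243, 259] → cuts [53, 74, 83, 93, 123, 206, 214, 246, 262]
  YnoV (GCAAGA, off=3): starts [36, 42, 129, 139, 148, 155, 172, 236, 282] → cuts [39, 45, 132, 142, 151, 158, 175, 239, 285]

All cut coordinates (distinct, sorted): [17, 30, 39, 45, 53, 58, 64, 74, 83, 93, 107, 123, 132, 142, 151, 158, 166, 175, 183, 206, 214, 224, 239, 246, 262, 285]

Fragments:
  17→30: 13 bp
  30→39: 9 bp
  39→45: 6 bp
  45→53: 8 bp
  53→58: 5 bp
  58→64: 6 bp
  64→74: 10 bp
  74→83: 9 bp
  83→93: 10 bp
  93→107: 14 bp
  107→123: 16 bp
  123→132: 9 bp
  132→142: 10 bp
  142→151: 9 bp
  151→158: 7 bp
  158→166: 8 bp
  166→175: 9 bp
  175→183: 8 bp
  183→206: 23 bp
  206→214: 8 bp
  214→224: 10 bp
  224→239: 15 bp
  239→246: 7 bp
  246→262: 16 bp
  262→285: 23 bp
  285→17 (wrap): 286-285+17 = 18 bp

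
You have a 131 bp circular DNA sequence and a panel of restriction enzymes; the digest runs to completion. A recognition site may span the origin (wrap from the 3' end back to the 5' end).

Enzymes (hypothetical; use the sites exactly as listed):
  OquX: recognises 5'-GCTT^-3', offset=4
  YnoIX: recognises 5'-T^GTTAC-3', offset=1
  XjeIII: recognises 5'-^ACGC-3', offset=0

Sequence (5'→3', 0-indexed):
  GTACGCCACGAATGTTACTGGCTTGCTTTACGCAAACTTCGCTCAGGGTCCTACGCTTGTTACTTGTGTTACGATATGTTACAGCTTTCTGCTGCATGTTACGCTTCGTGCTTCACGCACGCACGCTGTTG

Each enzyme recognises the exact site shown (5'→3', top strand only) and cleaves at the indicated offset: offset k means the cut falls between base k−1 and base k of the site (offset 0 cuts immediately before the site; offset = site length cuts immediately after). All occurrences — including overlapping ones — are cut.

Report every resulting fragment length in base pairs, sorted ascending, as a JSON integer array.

Per-enzyme occurrences:
  OquX (GCTT, off=4): starts [20, 24, 54, 83, 102, 109] → cuts [24, 28, 58, 87, 106, 113]
  YnoIX (TGTTAC, off=1): starts [12, 57, 66, 76, 96] → cuts [13, 58, 67, 77, 97]
  XjeIII (ACGC, off=0): starts [2, 29, 52, 100, 114, 118, 122] → cuts [2, 29, 52, 100, 114, 118, 122]

All cut coordinates (distinct, sorted): [2, 13, 24, 28, 29, 52, 58, 67, 77, 87, 97, 100, 106, 113, 114, 118, 122]

Fragments:
  2→13: 11 bp
  13→24: 11 bp
  24→28: 4 bp
  28→29: 1 bp
  29→52: 23 bp
  52→58: 6 bp
  58→67: 9 bp
  67→77: 10 bp
  77→87: 10 bp
  87→97: 10 bp
  97→100: 3 bp
  100→106: 6 bp
  106→113: 7 bp
  113→114: 1 bp
  114→118: 4 bp
  118→122: 4 bp
  122→2 (wrap): 131-122+2 = 11 bp

[1,1,3,4,4,4,6,6,7,9,10,10,10,11,11,11,23]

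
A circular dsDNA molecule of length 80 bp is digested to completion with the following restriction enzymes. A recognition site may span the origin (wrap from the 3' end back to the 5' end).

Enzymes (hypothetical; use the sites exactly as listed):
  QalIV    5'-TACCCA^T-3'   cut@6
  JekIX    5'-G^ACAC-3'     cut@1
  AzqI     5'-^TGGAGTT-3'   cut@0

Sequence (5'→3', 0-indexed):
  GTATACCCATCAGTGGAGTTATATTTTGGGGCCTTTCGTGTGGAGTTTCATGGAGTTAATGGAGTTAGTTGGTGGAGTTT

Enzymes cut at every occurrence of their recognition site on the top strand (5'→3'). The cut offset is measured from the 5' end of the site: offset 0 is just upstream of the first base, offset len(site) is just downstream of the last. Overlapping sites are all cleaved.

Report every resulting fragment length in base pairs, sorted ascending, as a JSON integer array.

[4,9,10,13,17,27]

Site scan:
  QalIV TACCCAT/6: at [3] ⇒ [9]
  JekIX (GACAC, off=1): no sites
  AzqI TGGAGTT/0: at [13, 40, 50, 59, 72] ⇒ [13, 40, 50, 59, 72]

Pooled cuts: [9, 13, 40, 50, 59, 72]

Fragments:
  9→13: 4 bp
  13→40: 27 bp
  40→50: 10 bp
  50→59: 9 bp
  59→72: 13 bp
  72→9 (wrap): 80-72+9 = 17 bp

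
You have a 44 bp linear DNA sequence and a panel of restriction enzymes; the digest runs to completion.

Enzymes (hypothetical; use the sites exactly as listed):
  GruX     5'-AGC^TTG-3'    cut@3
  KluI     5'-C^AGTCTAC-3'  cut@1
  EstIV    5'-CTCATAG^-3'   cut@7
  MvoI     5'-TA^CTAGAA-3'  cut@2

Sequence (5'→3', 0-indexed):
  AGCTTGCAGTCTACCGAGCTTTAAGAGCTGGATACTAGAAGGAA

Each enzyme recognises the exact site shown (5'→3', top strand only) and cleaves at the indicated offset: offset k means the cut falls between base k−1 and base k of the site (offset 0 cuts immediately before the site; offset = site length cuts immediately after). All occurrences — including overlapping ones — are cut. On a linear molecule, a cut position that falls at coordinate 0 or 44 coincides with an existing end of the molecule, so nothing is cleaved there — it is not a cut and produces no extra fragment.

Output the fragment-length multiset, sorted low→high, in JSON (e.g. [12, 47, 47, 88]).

Per-enzyme occurrences:
  GruX (AGCTTG, off=3): starts [0] → cuts [3]
  KluI (CAGTCTAC, off=1): starts [6] → cuts [7]
  EstIV (CTCATAG, off=7): no sites
  MvoI (TACTAGAA, off=2): starts [32] → cuts [34]

Pooled cuts: [3, 7, 34]

Fragment lengths:
  [0,3): 3 bp
  [3,7): 4 bp
  [7,34): 27 bp
  [34,44): 10 bp

[3,4,10,27]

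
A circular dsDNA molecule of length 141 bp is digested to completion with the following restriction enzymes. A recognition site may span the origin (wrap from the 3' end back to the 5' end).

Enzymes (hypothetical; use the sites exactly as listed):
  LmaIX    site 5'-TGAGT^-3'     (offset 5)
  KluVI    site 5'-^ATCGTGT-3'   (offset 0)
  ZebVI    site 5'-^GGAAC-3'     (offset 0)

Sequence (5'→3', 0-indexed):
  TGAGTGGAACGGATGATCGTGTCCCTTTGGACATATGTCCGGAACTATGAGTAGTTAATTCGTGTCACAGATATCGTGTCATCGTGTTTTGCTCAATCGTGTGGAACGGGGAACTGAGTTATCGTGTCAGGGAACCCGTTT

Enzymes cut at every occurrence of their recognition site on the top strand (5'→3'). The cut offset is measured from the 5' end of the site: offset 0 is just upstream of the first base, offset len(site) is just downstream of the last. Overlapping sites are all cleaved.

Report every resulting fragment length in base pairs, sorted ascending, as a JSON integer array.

[1,7,7,8,10,10,10,12,15,16,20,25]

Per-enzyme occurrences:
  LmaIX (TGAGT, off=5): starts [0, 47, 114] → cuts [5, 52, 119]
  KluVI (ATCGTGT, off=0): starts [15, 72, 80, 95, 120] → cuts [15, 72, 80, 95, 120]
  ZebVI (GGAAC, off=0): starts [5, 40, 102, 109, 130] → cuts [5, 40, 102, 109, 130]

Pooled cuts: [5, 15, 40, 52, 72, 80, 95, 102, 109, 119, 120, 130]

Fragments:
  5→15: 10 bp
  15→40: 25 bp
  40→52: 12 bp
  52→72: 20 bp
  72→80: 8 bp
  80→95: 15 bp
  95→102: 7 bp
  102→109: 7 bp
  109→119: 10 bp
  119→120: 1 bp
  120→130: 10 bp
  130→5 (wrap): 141-130+5 = 16 bp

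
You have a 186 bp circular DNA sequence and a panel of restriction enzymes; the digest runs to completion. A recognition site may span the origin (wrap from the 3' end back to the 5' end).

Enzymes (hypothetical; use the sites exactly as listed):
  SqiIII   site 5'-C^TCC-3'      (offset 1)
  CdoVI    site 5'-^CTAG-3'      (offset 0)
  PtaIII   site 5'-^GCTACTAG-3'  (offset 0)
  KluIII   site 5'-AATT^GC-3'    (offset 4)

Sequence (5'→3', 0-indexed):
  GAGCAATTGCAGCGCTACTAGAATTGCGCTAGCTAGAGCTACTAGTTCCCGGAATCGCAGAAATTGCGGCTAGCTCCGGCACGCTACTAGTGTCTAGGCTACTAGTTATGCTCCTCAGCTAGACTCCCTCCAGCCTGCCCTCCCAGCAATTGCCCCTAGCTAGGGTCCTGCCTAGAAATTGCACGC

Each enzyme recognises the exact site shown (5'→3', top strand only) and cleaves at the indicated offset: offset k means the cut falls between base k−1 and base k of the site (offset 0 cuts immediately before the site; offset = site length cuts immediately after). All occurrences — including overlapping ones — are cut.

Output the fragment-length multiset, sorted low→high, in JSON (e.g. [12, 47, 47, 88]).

[3,4,4,4,4,4,4,4,4,4,4,5,5,5,6,7,7,8,8,9,10,11,12,12,14,24]

Scan for sites:
  SqiIII CTCC/1: at [73, 110, 123, 127, 139] ⇒ [74, 111, 124, 128, 140]
  CdoVI CTAG/0: at [17, 28, 32, 41, 69, 86, 93, 101, 118, 155, 159, 171] ⇒ [17, 28, 32, 41, 69, 86, 93, 101, 118, 155, 159, 171]
  PtaIII GCTACTAG/0: at [13, 37, 82, 97] ⇒ [13, 37, 82, 97]
  KluIII AATTGC/4: at [4, 21, 61, 147, 176] ⇒ [8, 25, 65, 151, 180]

Pooled cuts: [8, 13, 17, 25, 28, 32, 37, 41, 65, 69, 74, 82, 86, 93, 97, 101, 111, 118, 124, 128, 140, 151, 155, 159, 171, 180]

Fragment lengths:
  8→13: 5 bp
  13→17: 4 bp
  17→25: 8 bp
  25→28: 3 bp
  28→32: 4 bp
  32→37: 5 bp
  37→41: 4 bp
  41→65: 24 bp
  65→69: 4 bp
  69→74: 5 bp
  74→82: 8 bp
  82→86: 4 bp
  86→93: 7 bp
  93→97: 4 bp
  97→101: 4 bp
  101→111: 10 bp
  111→118: 7 bp
  118→124: 6 bp
  124→128: 4 bp
  128→140: 12 bp
  140→151: 11 bp
  151→155: 4 bp
  155→159: 4 bp
  159→171: 12 bp
  171→180: 9 bp
  180→8 (wrap): 186-180+8 = 14 bp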